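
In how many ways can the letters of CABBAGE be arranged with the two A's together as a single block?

360

Treat the 2 copies of A as a single block. The multiset to arrange is then {AA, B, B, C, E, G}, 6 items in all.
That gives (6)!/(2!) = 360 arrangements.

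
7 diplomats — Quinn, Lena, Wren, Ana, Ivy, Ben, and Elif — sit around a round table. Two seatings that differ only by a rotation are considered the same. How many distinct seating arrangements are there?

720

Fix one person's seat to break rotational symmetry; the remaining 6 people can be arranged in (6)! = 720 ways.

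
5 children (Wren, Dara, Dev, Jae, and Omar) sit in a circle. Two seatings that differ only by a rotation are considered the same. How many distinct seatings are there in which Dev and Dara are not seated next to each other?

12

All circular seatings of 5 people number (4)! = 24.
Those with Dev next to Dara: fuse the pair into one unit and seat 4 units around a circle — 2·(3)! = 12.
Subtracting, 24 − 12 = 12.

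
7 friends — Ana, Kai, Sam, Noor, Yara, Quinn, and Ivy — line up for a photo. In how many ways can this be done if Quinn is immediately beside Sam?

1440

Treat {Quinn, Sam} as a single unit. There are 6 units to order, and the pair itself can be ordered 2 ways.
That gives 2 × 6! = 2 × 720 = 1440.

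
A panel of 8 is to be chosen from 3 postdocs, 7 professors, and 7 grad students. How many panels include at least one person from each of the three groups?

Unrestricted: C(17,8) = 24310 ways to pick any 8 of the 17.
Subtract selections that omit an entire group: no postdocs → C(14,8) = 3003; no professors → C(10,8) = 45; no grad students → C(10,8) = 45.
Add back selections omitting two groups (i.e. drawn from a single group): C(3,8) + C(7,8) + C(7,8) = 0.
By inclusion–exclusion: 24310 − 3093 + 0 = 21217.

21217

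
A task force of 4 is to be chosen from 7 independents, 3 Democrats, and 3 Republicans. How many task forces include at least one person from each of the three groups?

Unrestricted: C(13,4) = 715 ways to pick any 4 of the 13.
Subtract selections that omit an entire group: no independents → C(6,4) = 15; no Democrats → C(10,4) = 210; no Republicans → C(10,4) = 210.
Add back selections omitting two groups (i.e. drawn from a single group): C(7,4) + C(3,4) + C(3,4) = 35.
By inclusion–exclusion: 715 − 435 + 35 = 315.

315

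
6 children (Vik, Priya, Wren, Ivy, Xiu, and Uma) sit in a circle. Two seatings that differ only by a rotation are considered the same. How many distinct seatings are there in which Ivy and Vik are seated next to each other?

48

Glue Ivy and Vik into a block (2 internal orders). Seating 5 units around a circle gives (4)! arrangements.
So 2 × (4)! = 2 × 24 = 48.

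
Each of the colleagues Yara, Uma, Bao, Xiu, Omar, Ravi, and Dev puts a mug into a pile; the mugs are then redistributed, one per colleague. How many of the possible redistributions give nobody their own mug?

1854

This is the derangement count D_7: permutations of 7 items with no fixed point.
By inclusion–exclusion this is Σ_{j=0}^{7} (−1)^j C(7,j)·(7−j)!.
Computing: 5040 − 5040 + 2520 − 840 + 210 − 42 + 7 − 1 = 1854.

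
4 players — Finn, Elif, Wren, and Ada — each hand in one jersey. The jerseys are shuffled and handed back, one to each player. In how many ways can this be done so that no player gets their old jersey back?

Let Aᵢ be the assignments in which player i gets their old jersey. We want the size of the complement of A₁∪…∪A_4.
By inclusion–exclusion this is Σ_{j=0}^{4} (−1)^j C(4,j)·(4−j)!.
Computing: 24 − 24 + 12 − 4 + 1 = 9.

9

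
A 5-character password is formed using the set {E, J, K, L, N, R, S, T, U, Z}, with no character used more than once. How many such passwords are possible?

30240

With no repetition, fill the 5 characters in order: 10 choices, then 9, down to 6.
10 × 9 × 8 × 7 × 6 = 30240.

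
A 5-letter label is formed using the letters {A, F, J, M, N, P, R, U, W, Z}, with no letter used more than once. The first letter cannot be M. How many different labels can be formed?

The first letter has 10−1 = 9 choices (anything except M).
The remaining 4 letters are filled from the other 9 symbols without repetition: 9 × 8 × 7 × 6 = 3024.
Total: 9 × 3024 = 27216.

27216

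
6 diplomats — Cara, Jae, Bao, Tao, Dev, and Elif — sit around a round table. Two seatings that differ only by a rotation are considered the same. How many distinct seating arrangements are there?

Seat Cara anywhere (absorbing the rotational symmetry), then permute the other 5: (5)! = 120.

120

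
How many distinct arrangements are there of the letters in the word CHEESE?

The 6 letters of CHEESE have repeats: E appearing 3 times.
Dividing 6! = 720 by 3! = 6 for the repeated letters gives 120.

120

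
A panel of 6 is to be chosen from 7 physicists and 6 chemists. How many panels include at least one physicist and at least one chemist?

1708

Unrestricted: C(13,6) = 1716 ways to pick any 6 of the 13.
Selections missing a whole group: no physicists → C(6,6) = 1; no chemists → C(7,6) = 7.
Both groups omitted at once is impossible, so 1716 − 8 = 1708.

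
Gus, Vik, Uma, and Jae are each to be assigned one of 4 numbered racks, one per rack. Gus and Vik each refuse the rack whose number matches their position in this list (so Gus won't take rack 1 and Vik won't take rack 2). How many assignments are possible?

Let Aᵢ (for i ∈ {1, 2}) be the placements that put person i in their forbidden rack. Any j of these fix j positions, leaving (4−j)! ways to fill the rest, and there are C(2,j) ways to pick which j.
By inclusion–exclusion, the number of valid placements is Σ_{j=0}^{2} (−1)^j C(2,j)·(4−j)!.
Computing: 24 − 12 + 2 = 14.

14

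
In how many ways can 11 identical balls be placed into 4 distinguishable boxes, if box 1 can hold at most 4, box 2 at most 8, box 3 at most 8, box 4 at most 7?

240

Without the upper bounds there are C(14,3) = 364 ways to split 11 among 4 boxes.
Subtract solutions that violate a single cap (substitute x_i' = x_i − (cap_i+1)): x_1 ≥ 5 gives C(9,3) = 84; x_2 ≥ 9 gives C(5,3) = 10; x_3 ≥ 9 gives C(5,3) = 10; x_4 ≥ 8 gives C(6,3) = 20. Together 124.
No two caps can be exceeded simultaneously, so the pair terms are all 0.
By inclusion–exclusion the count is 364 − 124 + 0 = 240.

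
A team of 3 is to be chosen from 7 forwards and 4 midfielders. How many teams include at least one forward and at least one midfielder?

Total 3-person selections from all 11: C(11,3) = 165.
Selections missing a whole group: no forwards → C(4,3) = 4; no midfielders → C(7,3) = 35.
Both groups omitted at once is impossible, so 165 − 39 = 126.

126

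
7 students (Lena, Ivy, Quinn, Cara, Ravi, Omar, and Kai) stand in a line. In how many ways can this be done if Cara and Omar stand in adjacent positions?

1440

Treat {Cara, Omar} as a single unit. There are 6 units to order, and the pair itself can be ordered 2 ways.
That gives 2 × 6! = 2 × 720 = 1440.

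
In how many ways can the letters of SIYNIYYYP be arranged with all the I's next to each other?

1680

Treat the 2 copies of I as a single block. The multiset to arrange is then {II, N, P, S, Y, Y, Y, Y}, 8 items in all.
That gives (8)!/(4!) = 1680 arrangements.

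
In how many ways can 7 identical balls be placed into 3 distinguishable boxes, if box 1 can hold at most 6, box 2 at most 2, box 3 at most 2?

8

Without the upper bounds there are C(9,2) = 36 ways to split 7 among 3 boxes.
Subtract solutions that violate a single cap (substitute x_i' = x_i − (cap_i+1)): x_1 ≥ 7 gives C(2,2) = 1; x_2 ≥ 3 gives C(6,2) = 15; x_3 ≥ 3 gives C(6,2) = 15. Together 31.
Add back pairs where two caps are both exceeded: 0 + 0 + 3 = 3.
By inclusion–exclusion the count is 36 − 31 + 3 = 8.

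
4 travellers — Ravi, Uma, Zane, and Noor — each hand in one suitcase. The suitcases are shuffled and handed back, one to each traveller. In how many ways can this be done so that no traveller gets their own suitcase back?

Count assignments avoiding every fixed point. For any j of the 4 travellers fixed to their own suitcase, the other 4−j can be arranged in (4−j)! ways.
By inclusion–exclusion this is Σ_{j=0}^{4} (−1)^j C(4,j)·(4−j)!.
Computing: 24 − 24 + 12 − 4 + 1 = 9.

9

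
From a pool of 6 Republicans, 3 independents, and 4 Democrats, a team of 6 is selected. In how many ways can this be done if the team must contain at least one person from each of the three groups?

1416

Total 6-person selections from all 13: C(13,6) = 1716.
Selections missing a whole group: no Republicans → C(7,6) = 7; no independents → C(10,6) = 210; no Democrats → C(9,6) = 84.
Add back selections omitting two groups (i.e. drawn from a single group): C(6,6) + C(3,6) + C(4,6) = 1.
By inclusion–exclusion: 1716 − 301 + 1 = 1416.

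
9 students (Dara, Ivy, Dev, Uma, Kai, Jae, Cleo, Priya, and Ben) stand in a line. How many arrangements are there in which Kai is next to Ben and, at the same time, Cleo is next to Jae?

Treat {Kai,Ben} as one block (2 orders) and {Cleo,Jae} as another (2 orders).
That leaves 7 units to arrange: 2 × 2 × 7! = 4 × 5040 = 20160.

20160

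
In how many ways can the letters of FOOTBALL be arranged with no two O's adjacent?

7560

There are 8!/(2!·2!) = 10080 arrangements of FOOTBALL in total.
If the two O's are adjacent, glue them into one block, leaving 7 items to arrange: (7)!/(2!) = 2520 ways.
Hence 10080 − 2520 = 7560.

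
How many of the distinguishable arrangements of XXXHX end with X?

Fix X in the last position and arrange the remaining 4 letters.
Those 4 letters have X appearing 3 times, giving (4)!/(3!) = 4.

4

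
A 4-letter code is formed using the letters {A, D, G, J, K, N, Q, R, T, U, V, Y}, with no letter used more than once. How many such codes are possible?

With no repetition, fill the 4 letters in order: 12 choices, then 11, down to 9.
12 × 11 × 10 × 9 = 11880.

11880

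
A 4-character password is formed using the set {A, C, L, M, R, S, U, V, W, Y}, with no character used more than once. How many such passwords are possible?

5040

With no repetition, fill the 4 characters in order: 10 choices, then 9, down to 7.
10 × 9 × 8 × 7 = 5040.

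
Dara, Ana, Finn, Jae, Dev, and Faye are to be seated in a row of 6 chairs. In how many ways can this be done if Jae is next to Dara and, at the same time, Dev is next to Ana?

96

Treat {Jae,Dara} as one block (2 orders) and {Dev,Ana} as another (2 orders).
That leaves 4 units to arrange: 2 × 2 × 4! = 4 × 24 = 96.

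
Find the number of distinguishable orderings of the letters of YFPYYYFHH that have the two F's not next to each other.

2940

Total arrangements of YFPYYYFHH: 9!/(4!·2!·2!) = 3780.
If the two F's are adjacent, glue them into one block, leaving 8 items to arrange: (8)!/(4!·2!) = 840 ways.
Subtracting, 3780 − 840 = 2940 arrangements keep the F's apart.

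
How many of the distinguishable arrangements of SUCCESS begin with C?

120

Fix C in the first position and arrange the remaining 6 letters.
Those 6 letters have S appearing 3 times, giving (6)!/(3!) = 120.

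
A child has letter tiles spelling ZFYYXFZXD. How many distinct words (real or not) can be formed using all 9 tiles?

22680

ZFYYXFZXD has 9 letters with F appearing twice, X appearing twice, Y appearing twice, and Z appearing twice.
Dividing 9! = 362880 by 2!·2!·2!·2! = 16 for the repeated letters gives 22680.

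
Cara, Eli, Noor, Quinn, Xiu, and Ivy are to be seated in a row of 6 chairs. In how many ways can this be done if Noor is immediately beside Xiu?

240

Place the 4 others and the Noor-Xiu pair as 5 objects in a line; the pair has 2 internal arrangements.
That gives 2 × 5! = 2 × 120 = 240.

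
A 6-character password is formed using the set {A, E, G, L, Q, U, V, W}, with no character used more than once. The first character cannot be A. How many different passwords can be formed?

17640

The first character has 8−1 = 7 choices (anything except A).
The remaining 5 characters are filled from the other 7 symbols without repetition: 7 × 6 × 5 × 4 × 3 = 2520.
Total: 7 × 2520 = 17640.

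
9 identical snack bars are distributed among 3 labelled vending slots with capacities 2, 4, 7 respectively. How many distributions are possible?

Ignoring the caps, the number of non-negative solutions to x_1+…+x_3 = 9 is C(11,2) = 55.
Subtract solutions that violate a single cap (substitute x_i' = x_i − (cap_i+1)): x_1 ≥ 3 gives C(8,2) = 28; x_2 ≥ 5 gives C(6,2) = 15; x_3 ≥ 8 gives C(3,2) = 3. Together 46.
Add back pairs where two caps are both exceeded: 3 + 0 + 0 = 3.
By inclusion–exclusion the count is 55 − 46 + 3 = 12.

12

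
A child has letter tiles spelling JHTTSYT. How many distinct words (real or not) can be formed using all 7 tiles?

840

JHTTSYT has 7 letters with T appearing 3 times.
The number of distinct arrangements is 7!/(3!) = 5040/6 = 840.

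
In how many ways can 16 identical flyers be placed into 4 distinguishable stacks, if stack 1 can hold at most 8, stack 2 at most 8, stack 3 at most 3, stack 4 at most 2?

42

Ignoring the caps, the number of non-negative solutions to x_1+…+x_4 = 16 is C(19,3) = 969.
Subtract solutions that violate a single cap (substitute x_i' = x_i − (cap_i+1)): x_1 ≥ 9 gives C(10,3) = 120; x_2 ≥ 9 gives C(10,3) = 120; x_3 ≥ 4 gives C(15,3) = 455; x_4 ≥ 3 gives C(16,3) = 560. Together 1255.
Add back pairs where two caps are both exceeded: 0 + 20 + 35 + 20 + 35 + 220 = 330.
Subtract triples: 0 + 0 + 1 + 1 = 2.
By inclusion–exclusion the count is 969 − 1255 + 330 − 2 = 42.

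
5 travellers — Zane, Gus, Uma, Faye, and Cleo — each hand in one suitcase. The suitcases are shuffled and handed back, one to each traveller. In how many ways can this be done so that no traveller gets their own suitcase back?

Let Aᵢ be the assignments in which traveller i gets their own suitcase. We want the size of the complement of A₁∪…∪A_5.
By inclusion–exclusion this is Σ_{j=0}^{5} (−1)^j C(5,j)·(5−j)!.
Computing: 120 − 120 + 60 − 20 + 5 − 1 = 44.

44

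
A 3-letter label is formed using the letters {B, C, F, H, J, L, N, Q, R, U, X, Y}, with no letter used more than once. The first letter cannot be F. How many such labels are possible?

1210

The first letter has 12−1 = 11 choices (anything except F).
The remaining 2 letters are filled from the other 11 symbols without repetition: 11 × 10 = 110.
Total: 11 × 110 = 1210.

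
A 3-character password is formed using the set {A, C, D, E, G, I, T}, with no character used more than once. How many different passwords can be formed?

210

Choose and order 3 of the 7 symbols: the first character has 7 options, the next 6, then 5.
That product is 7 × 6 × 5 = 210.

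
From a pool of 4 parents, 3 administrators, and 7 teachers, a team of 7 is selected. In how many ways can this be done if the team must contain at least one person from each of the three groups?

Unrestricted: C(14,7) = 3432 ways to pick any 7 of the 14.
Selections missing a whole group: no parents → C(10,7) = 120; no administrators → C(11,7) = 330; no teachers → C(7,7) = 1.
Add back selections omitting two groups (i.e. drawn from a single group): C(4,7) + C(3,7) + C(7,7) = 1.
By inclusion–exclusion: 3432 − 451 + 1 = 2982.

2982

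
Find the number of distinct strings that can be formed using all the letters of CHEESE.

The 6 letters of CHEESE have repeats: E appearing 3 times.
So there are 6! / (3!) = 120 distinguishable arrangements.

120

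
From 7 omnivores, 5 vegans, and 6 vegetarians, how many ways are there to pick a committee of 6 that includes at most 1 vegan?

8151

Split by how many vegans are chosen (0 through 1).
Sum: C(5,0)·C(13,6) + C(5,1)·C(13,5) = 1716 + 6435 = 8151.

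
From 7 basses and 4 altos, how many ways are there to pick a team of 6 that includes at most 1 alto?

Split by how many altos are chosen (0 through 1).
Sum: C(4,0)·C(7,6) + C(4,1)·C(7,5) = 7 + 84 = 91.

91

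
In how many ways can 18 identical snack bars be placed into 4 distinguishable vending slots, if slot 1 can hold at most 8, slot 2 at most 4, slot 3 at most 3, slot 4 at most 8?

51

By stars and bars, unrestricted non-negative solutions to x_1+…+x_4 = 18 number C(18+3,3) = 1330.
Subtract solutions that violate a single cap (substitute x_i' = x_i − (cap_i+1)): x_1 ≥ 9 gives C(12,3) = 220; x_2 ≥ 5 gives C(16,3) = 560; x_3 ≥ 4 gives C(17,3) = 680; x_4 ≥ 9 gives C(12,3) = 220. Together 1680.
Add back pairs where two caps are both exceeded: 35 + 56 + 1 + 220 + 35 + 56 = 403.
Subtract triples: 1 + 0 + 0 + 1 = 2.
By inclusion–exclusion the count is 1330 − 1680 + 403 − 2 = 51.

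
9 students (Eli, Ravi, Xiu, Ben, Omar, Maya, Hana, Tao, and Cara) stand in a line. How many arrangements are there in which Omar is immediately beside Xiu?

Glue Omar and Xiu into one block (2 internal orders), leaving 8 units to arrange in a row.
That gives 2 × 8! = 2 × 40320 = 80640.

80640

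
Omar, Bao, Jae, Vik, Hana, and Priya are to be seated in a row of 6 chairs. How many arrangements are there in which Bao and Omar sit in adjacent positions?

240

Place the 4 others and the Bao-Omar pair as 5 objects in a line; the pair has 2 internal arrangements.
That gives 2 × 5! = 2 × 120 = 240.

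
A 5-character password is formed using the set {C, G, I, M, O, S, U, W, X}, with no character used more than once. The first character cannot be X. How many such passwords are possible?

The first character has 9−1 = 8 choices (anything except X).
The remaining 4 characters are filled from the other 8 symbols without repetition: 8 × 7 × 6 × 5 = 1680.
Total: 8 × 1680 = 13440.

13440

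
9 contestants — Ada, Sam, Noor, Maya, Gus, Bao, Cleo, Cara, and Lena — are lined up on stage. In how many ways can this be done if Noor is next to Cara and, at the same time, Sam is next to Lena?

Treat {Noor,Cara} as one block (2 orders) and {Sam,Lena} as another (2 orders).
That leaves 7 units to arrange: 2 × 2 × 7! = 4 × 5040 = 20160.

20160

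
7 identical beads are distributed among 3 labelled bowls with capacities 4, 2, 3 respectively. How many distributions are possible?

6

Without the upper bounds there are C(9,2) = 36 ways to split 7 among 3 bowls.
Subtract solutions that violate a single cap (substitute x_i' = x_i − (cap_i+1)): x_1 ≥ 5 gives C(4,2) = 6; x_2 ≥ 3 gives C(6,2) = 15; x_3 ≥ 4 gives C(5,2) = 10. Together 31.
Add back pairs where two caps are both exceeded: 0 + 0 + 1 = 1.
By inclusion–exclusion the count is 36 − 31 + 1 = 6.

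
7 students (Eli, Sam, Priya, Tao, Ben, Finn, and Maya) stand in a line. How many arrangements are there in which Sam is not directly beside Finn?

There are 7! = 5040 arrangements in all. If Sam and Finn are adjacent, merging them into one block gives 2·(6)! = 1440 arrangements.
So 5040 − 1440 = 3600 arrangements keep them apart.

3600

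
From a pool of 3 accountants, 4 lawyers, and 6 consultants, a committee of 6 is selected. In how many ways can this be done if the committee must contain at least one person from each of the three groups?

Total 6-person selections from all 13: C(13,6) = 1716.
Selections missing a whole group: no accountants → C(10,6) = 210; no lawyers → C(9,6) = 84; no consultants → C(7,6) = 7.
Add back selections omitting two groups (i.e. drawn from a single group): C(3,6) + C(4,6) + C(6,6) = 1.
By inclusion–exclusion: 1716 − 301 + 1 = 1416.

1416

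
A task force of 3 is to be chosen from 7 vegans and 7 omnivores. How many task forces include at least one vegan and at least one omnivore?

294

With no constraint there are C(14,3) = 364 possible selections.
Subtract selections that omit an entire group: no vegans → C(7,3) = 35; no omnivores → C(7,3) = 35.
Both groups omitted at once is impossible, so 364 − 70 = 294.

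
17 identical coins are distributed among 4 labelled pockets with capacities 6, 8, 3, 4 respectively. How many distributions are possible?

Ignoring the caps, the number of non-negative solutions to x_1+…+x_4 = 17 is C(20,3) = 1140.
Subtract solutions that violate a single cap (substitute x_i' = x_i − (cap_i+1)): x_1 ≥ 7 gives C(13,3) = 286; x_2 ≥ 9 gives C(11,3) = 165; x_3 ≥ 4 gives C(16,3) = 560; x_4 ≥ 5 gives C(15,3) = 455. Together 1466.
Add back pairs where two caps are both exceeded: 4 + 84 + 56 + 35 + 20 + 165 = 364.
Subtract triples: 0 + 0 + 4 + 0 = 4.
By inclusion–exclusion the count is 1140 − 1466 + 364 − 4 = 34.

34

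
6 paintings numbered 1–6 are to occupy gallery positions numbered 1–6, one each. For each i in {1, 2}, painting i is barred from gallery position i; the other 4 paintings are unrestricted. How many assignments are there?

504

Let Aᵢ (for i ∈ {1, 2}) be the placements that put painting i in its forbidden gallery position. Any j of these fix j positions, leaving (6−j)! ways to fill the rest, and there are C(2,j) ways to pick which j.
By inclusion–exclusion, the number of valid placements is Σ_{j=0}^{2} (−1)^j C(2,j)·(6−j)!.
Computing: 720 − 240 + 24 = 504.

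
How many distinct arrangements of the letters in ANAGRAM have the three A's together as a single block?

120

Treat the 3 copies of A as a single block. The multiset to arrange is then {AAA, G, M, N, R}, 5 items in all.
All 5 items are distinct, so there are (5)! = 120 arrangements.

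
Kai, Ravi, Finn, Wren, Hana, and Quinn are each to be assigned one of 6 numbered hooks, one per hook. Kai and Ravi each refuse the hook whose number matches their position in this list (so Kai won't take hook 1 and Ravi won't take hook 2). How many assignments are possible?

Let Aᵢ (for i ∈ {1, 2}) be the placements that put person i in their forbidden hook. Any j of these fix j positions, leaving (6−j)! ways to fill the rest, and there are C(2,j) ways to pick which j.
By inclusion–exclusion, the number of valid placements is Σ_{j=0}^{2} (−1)^j C(2,j)·(6−j)!.
Computing: 720 − 240 + 24 = 504.

504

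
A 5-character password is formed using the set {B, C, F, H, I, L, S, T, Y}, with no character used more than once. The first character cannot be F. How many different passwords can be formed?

The first character has 9−1 = 8 choices (anything except F).
The remaining 4 characters are filled from the other 8 symbols without repetition: 8 × 7 × 6 × 5 = 1680.
Total: 8 × 1680 = 13440.

13440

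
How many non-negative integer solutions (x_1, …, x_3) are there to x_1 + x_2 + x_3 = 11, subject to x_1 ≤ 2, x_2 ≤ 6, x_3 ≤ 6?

9

Without the upper bounds there are C(13,2) = 78 ways to split 11 among 3 variables.
Subtract solutions that violate a single cap (substitute x_i' = x_i − (cap_i+1)): x_1 ≥ 3 gives C(10,2) = 45; x_2 ≥ 7 gives C(6,2) = 15; x_3 ≥ 7 gives C(6,2) = 15. Together 75.
Add back pairs where two caps are both exceeded: 3 + 3 + 0 = 6.
By inclusion–exclusion the count is 78 − 75 + 6 = 9.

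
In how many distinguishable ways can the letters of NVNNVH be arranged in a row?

The 6 letters of NVNNVH have repeats: N appearing 3 times and V appearing twice.
So there are 6! / (3!·2!) = 60 distinguishable arrangements.

60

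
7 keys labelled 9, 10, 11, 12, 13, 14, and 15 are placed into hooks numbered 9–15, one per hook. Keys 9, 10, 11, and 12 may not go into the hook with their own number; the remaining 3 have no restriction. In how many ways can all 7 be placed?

Let Aᵢ (for 9 ≤ i ≤ 12) be the placements that put key i in its forbidden hook. Any j of these fix j positions, leaving (7−j)! ways to fill the rest, and there are C(4,j) ways to pick which j.
By inclusion–exclusion, the number of valid placements is Σ_{j=0}^{4} (−1)^j C(4,j)·(7−j)!.
Computing: 5040 − 2880 + 720 − 96 + 6 = 2790.

2790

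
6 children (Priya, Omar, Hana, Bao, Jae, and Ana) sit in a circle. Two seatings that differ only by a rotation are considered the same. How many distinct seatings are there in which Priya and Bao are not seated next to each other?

72

All circular seatings of 6 people number (5)! = 120.
Those with Priya next to Bao: fuse the pair into one unit and seat 5 units around a circle — 2·(4)! = 48.
Subtracting, 120 − 48 = 72.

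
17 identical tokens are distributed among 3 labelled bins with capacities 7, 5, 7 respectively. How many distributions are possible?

6

Ignoring the caps, the number of non-negative solutions to x_1+…+x_3 = 17 is C(19,2) = 171.
Subtract solutions that violate a single cap (substitute x_i' = x_i − (cap_i+1)): x_1 ≥ 8 gives C(11,2) = 55; x_2 ≥ 6 gives C(13,2) = 78; x_3 ≥ 8 gives C(11,2) = 55. Together 188.
Add back pairs where two caps are both exceeded: 10 + 3 + 10 = 23.
By inclusion–exclusion the count is 171 − 188 + 23 = 6.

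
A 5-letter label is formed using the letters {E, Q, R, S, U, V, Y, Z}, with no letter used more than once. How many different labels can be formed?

This is a permutation of 5 out of 8: P(8,5) = 8!/3!.
That product is 8 × 7 × 6 × 5 × 4 = 6720.

6720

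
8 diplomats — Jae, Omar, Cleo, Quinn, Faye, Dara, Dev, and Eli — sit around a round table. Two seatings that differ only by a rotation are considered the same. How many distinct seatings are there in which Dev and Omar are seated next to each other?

1440

Glue Dev and Omar into a block (2 internal orders). Seating 7 units around a circle gives (6)! arrangements.
So 2 × (6)! = 2 × 720 = 1440.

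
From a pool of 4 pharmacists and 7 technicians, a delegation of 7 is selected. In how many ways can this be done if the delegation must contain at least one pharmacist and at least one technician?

Total 7-person selections from all 11: C(11,7) = 330.
Selections missing a whole group: no pharmacists → C(7,7) = 1; no technicians → C(4,7) = 0.
Both groups omitted at once is impossible, so 330 − 1 = 329.

329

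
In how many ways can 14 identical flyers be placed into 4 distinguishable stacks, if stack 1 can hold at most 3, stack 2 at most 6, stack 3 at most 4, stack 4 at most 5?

By stars and bars, unrestricted non-negative solutions to x_1+…+x_4 = 14 number C(14+3,3) = 680.
Subtract solutions that violate a single cap (substitute x_i' = x_i − (cap_i+1)): x_1 ≥ 4 gives C(13,3) = 286; x_2 ≥ 7 gives C(10,3) = 120; x_3 ≥ 5 gives C(12,3) = 220; x_4 ≥ 6 gives C(11,3) = 165. Together 791.
Add back pairs where two caps are both exceeded: 20 + 56 + 35 + 10 + 4 + 20 = 145.
By inclusion–exclusion the count is 680 − 791 + 145 = 34.

34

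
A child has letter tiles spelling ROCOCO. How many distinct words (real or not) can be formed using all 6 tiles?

Letter multiplicities in ROCOCO: C×2, O×3, R×1.
So there are 6! / (3!·2!) = 60 distinguishable arrangements.

60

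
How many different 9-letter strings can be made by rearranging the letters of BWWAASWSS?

5040

BWWAASWSS has 9 letters with A appearing twice, S appearing 3 times, and W appearing 3 times.
Dividing 9! = 362880 by 3!·3!·2! = 72 for the repeated letters gives 5040.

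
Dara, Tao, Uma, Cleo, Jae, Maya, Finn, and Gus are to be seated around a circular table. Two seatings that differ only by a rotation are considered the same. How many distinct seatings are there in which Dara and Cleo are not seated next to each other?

3600

All circular seatings of 8 people number (7)! = 5040.
Those with Dara next to Cleo: fuse the pair into one unit and seat 7 units around a circle — 2·(6)! = 1440.
Subtracting, 5040 − 1440 = 3600.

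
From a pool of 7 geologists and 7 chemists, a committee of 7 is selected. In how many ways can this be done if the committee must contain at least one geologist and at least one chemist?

3430

Unrestricted: C(14,7) = 3432 ways to pick any 7 of the 14.
Subtract selections that omit an entire group: no geologists → C(7,7) = 1; no chemists → C(7,7) = 1.
Both groups omitted at once is impossible, so 3432 − 2 = 3430.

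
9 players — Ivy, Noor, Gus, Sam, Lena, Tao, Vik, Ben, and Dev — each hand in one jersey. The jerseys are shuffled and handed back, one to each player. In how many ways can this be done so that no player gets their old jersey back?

133496

Let Aᵢ be the assignments in which player i gets their old jersey. We want the size of the complement of A₁∪…∪A_9.
By inclusion–exclusion this is Σ_{j=0}^{9} (−1)^j C(9,j)·(9−j)!.
Computing: 362880 − 362880 + 181440 − 60480 + 15120 − 3024 + 504 − 72 + 9 − 1 = 133496.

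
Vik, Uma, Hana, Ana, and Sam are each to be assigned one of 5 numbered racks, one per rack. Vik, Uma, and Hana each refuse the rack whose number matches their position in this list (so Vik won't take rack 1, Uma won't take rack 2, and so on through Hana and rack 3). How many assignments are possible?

64

Let Aᵢ (for i ∈ {1, 2, 3}) be the placements that put person i in their forbidden rack. Any j of these fix j positions, leaving (5−j)! ways to fill the rest, and there are C(3,j) ways to pick which j.
By inclusion–exclusion, the number of valid placements is Σ_{j=0}^{3} (−1)^j C(3,j)·(5−j)!.
Computing: 120 − 72 + 18 − 2 = 64.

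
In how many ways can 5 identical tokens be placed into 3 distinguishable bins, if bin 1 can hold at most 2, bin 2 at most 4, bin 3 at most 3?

Ignoring the caps, the number of non-negative solutions to x_1+…+x_3 = 5 is C(7,2) = 21.
Subtract solutions that violate a single cap (substitute x_i' = x_i − (cap_i+1)): x_1 ≥ 3 gives C(4,2) = 6; x_2 ≥ 5 gives C(2,2) = 1; x_3 ≥ 4 gives C(3,2) = 3. Together 10.
No two caps can be exceeded simultaneously, so the pair terms are all 0.
By inclusion–exclusion the count is 21 − 10 + 0 = 11.

11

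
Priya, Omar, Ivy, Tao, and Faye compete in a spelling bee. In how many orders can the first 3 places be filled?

60

This is an ordered selection of 3 from 5: P(5,3).
That gives 5 × 4 × 3 = 60.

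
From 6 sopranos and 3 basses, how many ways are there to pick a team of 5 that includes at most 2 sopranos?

Split by how many sopranos are chosen (0 through 2).
Sum: C(6,0)·C(3,5) + C(6,1)·C(3,4) + C(6,2)·C(3,3) = 0 + 0 + 15 = 15.

15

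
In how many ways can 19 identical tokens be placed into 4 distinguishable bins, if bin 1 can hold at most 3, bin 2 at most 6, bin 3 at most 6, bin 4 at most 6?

Ignoring the caps, the number of non-negative solutions to x_1+…+x_4 = 19 is C(22,3) = 1540.
Subtract solutions that violate a single cap (substitute x_i' = x_i − (cap_i+1)): x_1 ≥ 4 gives C(18,3) = 816; x_2 ≥ 7 gives C(15,3) = 455; x_3 ≥ 7 gives C(15,3) = 455; x_4 ≥ 7 gives C(15,3) = 455. Together 2181.
Add back pairs where two caps are both exceeded: 165 + 165 + 165 + 56 + 56 + 56 = 663.
Subtract triples: 4 + 4 + 4 + 0 = 12.
By inclusion–exclusion the count is 1540 − 2181 + 663 − 12 = 10.

10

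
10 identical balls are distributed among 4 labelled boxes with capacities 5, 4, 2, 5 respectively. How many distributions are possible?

By stars and bars, unrestricted non-negative solutions to x_1+…+x_4 = 10 number C(10+3,3) = 286.
Subtract solutions that violate a single cap (substitute x_i' = x_i − (cap_i+1)): x_1 ≥ 6 gives C(7,3) = 35; x_2 ≥ 5 gives C(8,3) = 56; x_3 ≥ 3 gives C(10,3) = 120; x_4 ≥ 6 gives C(7,3) = 35. Together 246.
Add back pairs where two caps are both exceeded: 0 + 4 + 0 + 10 + 0 + 4 = 18.
By inclusion–exclusion the count is 286 − 246 + 18 = 58.

58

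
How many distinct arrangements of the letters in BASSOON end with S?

360

Fix S in the last position and arrange the remaining 6 letters.
Those 6 letters have O appearing twice, giving (6)!/(2!) = 360.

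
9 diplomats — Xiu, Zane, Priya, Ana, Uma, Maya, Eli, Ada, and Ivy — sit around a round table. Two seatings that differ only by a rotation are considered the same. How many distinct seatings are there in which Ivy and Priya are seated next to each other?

10080

Glue Ivy and Priya into a block (2 internal orders). Seating 8 units around a circle gives (7)! arrangements.
So 2 × (7)! = 2 × 5040 = 10080.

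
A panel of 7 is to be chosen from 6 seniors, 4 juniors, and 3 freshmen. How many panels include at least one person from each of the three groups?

1559

Total 7-person selections from all 13: C(13,7) = 1716.
Subtract selections that omit an entire group: no seniors → C(7,7) = 1; no juniors → C(9,7) = 36; no freshmen → C(10,7) = 120.
Add back selections omitting two groups (i.e. drawn from a single group): C(6,7) + C(4,7) + C(3,7) = 0.
By inclusion–exclusion: 1716 − 157 + 0 = 1559.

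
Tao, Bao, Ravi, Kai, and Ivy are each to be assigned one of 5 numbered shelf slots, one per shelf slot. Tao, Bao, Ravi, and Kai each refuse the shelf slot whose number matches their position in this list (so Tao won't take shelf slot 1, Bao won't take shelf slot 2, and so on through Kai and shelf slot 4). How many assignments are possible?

53

Let Aᵢ (for 1 ≤ i ≤ 4) be the placements that put person i in their forbidden shelf slot. Any j of these fix j positions, leaving (5−j)! ways to fill the rest, and there are C(4,j) ways to pick which j.
By inclusion–exclusion, the number of valid placements is Σ_{j=0}^{4} (−1)^j C(4,j)·(5−j)!.
Computing: 120 − 96 + 36 − 8 + 1 = 53.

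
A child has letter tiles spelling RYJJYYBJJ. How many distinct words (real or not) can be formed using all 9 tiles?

2520

RYJJYYBJJ has 9 letters with J appearing 4 times and Y appearing 3 times.
Dividing 9! = 362880 by 4!·3! = 144 for the repeated letters gives 2520.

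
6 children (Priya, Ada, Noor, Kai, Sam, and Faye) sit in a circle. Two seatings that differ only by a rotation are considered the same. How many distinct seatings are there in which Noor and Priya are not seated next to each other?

All circular seatings of 6 people number (5)! = 120.
Seatings with Noor beside Priya: treat them as a block with 2 internal orders, giving 2 × (4)! = 48.
Subtracting, 120 − 48 = 72.

72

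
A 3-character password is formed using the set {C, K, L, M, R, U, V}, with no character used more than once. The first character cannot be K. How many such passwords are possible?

The first character has 7−1 = 6 choices (anything except K).
The remaining 2 characters are filled from the other 6 symbols without repetition: 6 × 5 = 30.
Total: 6 × 30 = 180.

180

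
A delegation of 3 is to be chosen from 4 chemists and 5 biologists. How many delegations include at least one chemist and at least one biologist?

Unrestricted: C(9,3) = 84 ways to pick any 3 of the 9.
Subtract selections that omit an entire group: no chemists → C(5,3) = 10; no biologists → C(4,3) = 4.
Both groups omitted at once is impossible, so 84 − 14 = 70.

70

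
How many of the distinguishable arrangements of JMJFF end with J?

12

With the last slot taken by J, it remains to arrange the other 4 letters (MJFF).
Those 4 letters have F appearing twice, giving (4)!/(2!) = 12.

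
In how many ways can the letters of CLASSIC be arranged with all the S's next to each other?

Treat the 2 copies of S as a single block. The multiset to arrange is then {SS, A, C, C, I, L}, 6 items in all.
That gives (6)!/(2!) = 360 arrangements.

360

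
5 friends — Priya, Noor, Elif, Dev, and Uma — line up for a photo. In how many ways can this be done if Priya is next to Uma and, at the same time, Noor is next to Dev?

24

Treat {Priya,Uma} as one block (2 orders) and {Noor,Dev} as another (2 orders).
That leaves 3 units to arrange: 2 × 2 × 3! = 4 × 6 = 24.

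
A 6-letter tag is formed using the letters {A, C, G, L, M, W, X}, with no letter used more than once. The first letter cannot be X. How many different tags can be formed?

The first letter has 7−1 = 6 choices (anything except X).
The remaining 5 letters are filled from the other 6 symbols without repetition: 6 × 5 × 4 × 3 × 2 = 720.
Total: 6 × 720 = 4320.

4320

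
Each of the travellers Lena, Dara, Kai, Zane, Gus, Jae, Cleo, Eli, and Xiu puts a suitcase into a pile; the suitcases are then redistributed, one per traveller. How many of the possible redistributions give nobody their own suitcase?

Count assignments avoiding every fixed point. For any j of the 9 travellers fixed to their own suitcase, the other 9−j can be arranged in (9−j)! ways.
By inclusion–exclusion this is Σ_{j=0}^{9} (−1)^j C(9,j)·(9−j)!.
Computing: 362880 − 362880 + 181440 − 60480 + 15120 − 3024 + 504 − 72 + 9 − 1 = 133496.

133496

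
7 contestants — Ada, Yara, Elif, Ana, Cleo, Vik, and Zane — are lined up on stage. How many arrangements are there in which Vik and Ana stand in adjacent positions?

1440

Place the 5 others and the Vik-Ana pair as 6 objects in a line; the pair has 2 internal arrangements.
That gives 2 × 6! = 2 × 720 = 1440.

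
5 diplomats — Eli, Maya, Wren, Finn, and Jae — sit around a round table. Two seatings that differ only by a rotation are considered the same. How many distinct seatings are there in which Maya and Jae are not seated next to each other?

12

Without the restriction there are (4)! = 24 seatings.
Those with Maya next to Jae: fuse the pair into one unit and seat 4 units around a circle — 2·(3)! = 12.
Subtracting, 24 − 12 = 12.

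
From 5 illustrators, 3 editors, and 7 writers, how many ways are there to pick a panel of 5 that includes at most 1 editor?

2277

Split by how many editors are chosen (0 through 1).
Sum: C(3,0)·C(12,5) + C(3,1)·C(12,4) = 792 + 1485 = 2277.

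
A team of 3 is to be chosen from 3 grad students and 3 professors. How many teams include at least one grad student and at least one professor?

18

With no constraint there are C(6,3) = 20 possible selections.
Subtract selections that omit an entire group: no grad students → C(3,3) = 1; no professors → C(3,3) = 1.
Both groups omitted at once is impossible, so 20 − 2 = 18.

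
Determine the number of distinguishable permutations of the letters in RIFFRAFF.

840

Letter multiplicities in RIFFRAFF: A×1, F×4, I×1, R×2.
The number of distinct arrangements is 8!/(4!·2!) = 40320/48 = 840.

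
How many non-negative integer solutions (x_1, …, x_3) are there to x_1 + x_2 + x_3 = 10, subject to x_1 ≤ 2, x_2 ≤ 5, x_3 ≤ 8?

15

Ignoring the caps, the number of non-negative solutions to x_1+…+x_3 = 10 is C(12,2) = 66.
Subtract solutions that violate a single cap (substitute x_i' = x_i − (cap_i+1)): x_1 ≥ 3 gives C(9,2) = 36; x_2 ≥ 6 gives C(6,2) = 15; x_3 ≥ 9 gives C(3,2) = 3. Together 54.
Add back pairs where two caps are both exceeded: 3 + 0 + 0 = 3.
By inclusion–exclusion the count is 66 − 54 + 3 = 15.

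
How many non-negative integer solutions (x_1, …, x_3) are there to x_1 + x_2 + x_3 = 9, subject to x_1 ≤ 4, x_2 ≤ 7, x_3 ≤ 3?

Ignoring the caps, the number of non-negative solutions to x_1+…+x_3 = 9 is C(11,2) = 55.
Subtract solutions that violate a single cap (substitute x_i' = x_i − (cap_i+1)): x_1 ≥ 5 gives C(6,2) = 15; x_2 ≥ 8 gives C(3,2) = 3; x_3 ≥ 4 gives C(7,2) = 21. Together 39.
Add back pairs where two caps are both exceeded: 0 + 1 + 0 = 1.
By inclusion–exclusion the count is 55 − 39 + 1 = 17.

17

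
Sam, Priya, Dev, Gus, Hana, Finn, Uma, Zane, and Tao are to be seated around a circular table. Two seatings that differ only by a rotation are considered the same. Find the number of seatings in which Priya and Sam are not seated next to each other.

30240

Without the restriction there are (8)! = 40320 seatings.
Seatings with Priya beside Sam: treat them as a block with 2 internal orders, giving 2 × (7)! = 10080.
Subtracting, 40320 − 10080 = 30240.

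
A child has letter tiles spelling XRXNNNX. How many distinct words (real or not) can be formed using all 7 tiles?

140

XRXNNNX has 7 letters with N appearing 3 times and X appearing 3 times.
Dividing 7! = 5040 by 3!·3! = 36 for the repeated letters gives 140.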